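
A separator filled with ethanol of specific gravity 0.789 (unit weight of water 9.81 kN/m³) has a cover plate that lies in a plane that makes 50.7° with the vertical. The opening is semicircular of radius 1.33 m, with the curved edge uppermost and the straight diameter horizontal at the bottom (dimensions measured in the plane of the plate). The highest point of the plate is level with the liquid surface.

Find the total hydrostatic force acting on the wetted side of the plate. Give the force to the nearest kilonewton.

F ≈ 10 kN

γ = 0.789 × 9.81 = 7.74009 kN/m³.
The plate makes 50.7° with the vertical, i.e. θ = 90° − 50.7° = 39.3° to the horizontal. Measuring y along the incline from the free-surface line, vertical depth h = y·sinθ with sinθ = 0.633381.
The centroid lies 4r/(3π) = 0.56447 m above the diameter, so r − 4r/(3π) = 1.33 − 0.56447 = 0.76553 m below the topmost point, so y_c = 0.76553 m and h_c = 0.76553 × 0.633381 = 0.484872 m.
A = πr²/2 = π × 1.33²/2 = 2.77858 m².
Resultant F = γ·h_c·A = 7.74009 × 0.484872 × 2.77858 = 10.4279 kN.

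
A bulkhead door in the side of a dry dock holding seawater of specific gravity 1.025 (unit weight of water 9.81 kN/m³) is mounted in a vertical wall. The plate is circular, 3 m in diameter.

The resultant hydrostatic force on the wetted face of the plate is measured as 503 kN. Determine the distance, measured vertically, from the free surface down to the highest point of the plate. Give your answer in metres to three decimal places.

γ = 1.025 × 9.81 = 10.05525 kN/m³.
A = π(1.5)² = 7.06858 m².
From F = γ·h_c·A, the centroid depth is h_c = 503/(10.05525 × 7.06858) = 7.0769 m.
The centroid is at the centre, 1.5 m below the top of the plate, so the highest point sits at h_top = 7.0769 − 1.5 = 5.5769 m below the surface.

d_top ≈ 5.577 m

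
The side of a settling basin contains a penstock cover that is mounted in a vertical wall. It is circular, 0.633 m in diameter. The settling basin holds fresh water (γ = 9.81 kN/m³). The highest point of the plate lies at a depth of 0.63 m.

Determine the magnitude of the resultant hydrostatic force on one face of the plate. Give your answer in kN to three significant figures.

γ = 9.81 kN/m³.
The centroid is at the centre, 0.3165 m below the top of the plate, so the centroid depth is h_c = 0.63 + 0.3165 = 0.9465 m.
A = π(0.3165)² = 0.3147 m².
Resultant F = γ·h_c·A = 9.81 × 0.9465 × 0.3147 = 2.92204 kN.

F ≈ 2.92 kN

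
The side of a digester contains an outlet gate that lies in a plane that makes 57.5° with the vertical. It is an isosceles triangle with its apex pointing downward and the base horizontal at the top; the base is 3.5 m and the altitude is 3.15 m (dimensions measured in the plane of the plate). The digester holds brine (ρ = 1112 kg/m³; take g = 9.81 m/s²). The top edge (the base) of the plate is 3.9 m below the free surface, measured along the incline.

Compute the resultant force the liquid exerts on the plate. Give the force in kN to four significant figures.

γ = ρg = 1112 × 9.81 / 1000 = 10.90872 kN/m³.
The plate makes 57.5° with the vertical, i.e. θ = 90° − 57.5° = 32.5° to the horizontal. Measuring y along the incline from the free-surface line, vertical depth h = y·sinθ with sinθ = 0.537300.
With the apex down, the centroid sits h/3 = 3.15/3 = 1.05 m below the base (the top edge), so y_c = 3.9 + 1.05 = 4.95 m and h_c = 4.95 × 0.537300 = 2.65964 m.
A = ½ × 3.5 × 3.15 = 5.5125 m².
Resultant F = γ·h_c·A = 10.90872 × 2.65964 × 5.5125 = 159.936 kN.

F ≈ 159.9 kN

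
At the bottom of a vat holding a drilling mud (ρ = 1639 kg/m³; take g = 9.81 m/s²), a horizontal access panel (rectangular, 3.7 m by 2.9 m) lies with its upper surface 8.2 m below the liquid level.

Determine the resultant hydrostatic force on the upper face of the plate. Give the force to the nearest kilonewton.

γ = ρg = 1639 × 9.81 / 1000 = 16.07859 kN/m³.
The plate is horizontal, so pressure is uniform at p = γ·h = 16.07859 × 8.2 = 131.844 kN/m².
A = 3.7 × 2.9 = 10.73 m².
F = p·A = 131.844 × 10.73 = 1414.69 kN.

F ≈ 1415 kN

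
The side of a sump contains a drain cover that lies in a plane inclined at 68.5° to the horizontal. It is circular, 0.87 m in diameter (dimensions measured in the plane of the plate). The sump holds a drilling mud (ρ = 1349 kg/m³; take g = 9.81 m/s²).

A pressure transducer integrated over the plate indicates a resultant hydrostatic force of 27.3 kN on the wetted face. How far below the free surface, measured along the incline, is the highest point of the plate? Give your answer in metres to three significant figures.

y_top ≈ 3.29 m

γ = ρg = 1349 × 9.81 / 1000 = 13.23369 kN/m³.
A = π(0.435)² = 0.594468 m².
From F = γ·h_c·A, the centroid depth is h_c = 27.3/(13.23369 × 0.594468) = 3.47019 m.
Let θ = 68.5° be the plate's angle to the horizontal; measure y along the incline from where the plane meets the free surface. Vertical depth h = y·sinθ with sinθ = 0.930418.
Along the incline, y_c = h_c/sinθ = 3.47019/0.930418 = 3.72971 m.
The centroid is at the centre, 0.435 m below the top of the plate, so the highest point sits at y_top = 3.72971 − 0.435 = 3.29471 m along the incline.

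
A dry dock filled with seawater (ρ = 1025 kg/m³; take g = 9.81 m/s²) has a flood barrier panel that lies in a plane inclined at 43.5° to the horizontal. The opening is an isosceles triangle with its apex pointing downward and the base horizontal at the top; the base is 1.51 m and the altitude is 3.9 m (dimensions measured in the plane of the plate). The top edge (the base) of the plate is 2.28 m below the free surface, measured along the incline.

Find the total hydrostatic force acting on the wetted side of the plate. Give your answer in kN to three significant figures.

γ = ρg = 1025 × 9.81 / 1000 = 10.05525 kN/m³.
Let θ = 43.5° be the plate's angle to the horizontal; measure y along the incline from where the plane meets the free surface. Vertical depth h = y·sinθ with sinθ = 0.688355.
With the apex down, the centroid sits h/3 = 3.9/3 = 1.3 m below the base (the top edge), so y_c = 2.28 + 1.3 = 3.58 m and h_c = 3.58 × 0.688355 = 2.46431 m.
A = ½ × 1.51 × 3.9 = 2.9445 m².
Resultant F = γ·h_c·A = 10.05525 × 2.46431 × 2.9445 = 72.9625 kN.

F ≈ 73.0 kN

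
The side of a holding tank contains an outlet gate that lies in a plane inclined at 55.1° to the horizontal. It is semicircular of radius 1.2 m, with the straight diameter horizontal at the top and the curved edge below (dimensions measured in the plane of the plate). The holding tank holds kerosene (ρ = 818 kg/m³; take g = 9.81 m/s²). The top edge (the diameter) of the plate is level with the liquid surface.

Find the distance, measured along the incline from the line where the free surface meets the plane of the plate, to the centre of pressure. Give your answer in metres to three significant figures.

γ = ρg = 818 × 9.81 / 1000 = 8.02458 kN/m³.
Let θ = 55.1° be the plate's angle to the horizontal; measure y along the incline from where the plane meets the free surface. Vertical depth h = y·sinθ with sinθ = 0.820152.
The centroid of a semicircle lies 4r/(3π) = 0.509296 m from the diameter, here below the top edge, so y_c = 0.509296 m and h_c = 0.509296 × 0.820152 = 0.4177 m.
A = πr²/2 = π × 1.2²/2 = 2.26195 m².
Resultant F = γ·h_c·A = 8.02458 × 0.4177 × 2.26195 = 7.58176 kN.
I_c = (π/8 − 8/(9π))·r⁴ = 0.109757 × 1.2⁴ = 0.227592 m⁴.
Centre of pressure: y_p = y_c + I_c/(y_c·A) = 0.509296 + 0.227592/(0.509296 × 2.26195) = 0.509296 + 0.197562 = 0.706858 m along the plane.

y_p = 0.707 m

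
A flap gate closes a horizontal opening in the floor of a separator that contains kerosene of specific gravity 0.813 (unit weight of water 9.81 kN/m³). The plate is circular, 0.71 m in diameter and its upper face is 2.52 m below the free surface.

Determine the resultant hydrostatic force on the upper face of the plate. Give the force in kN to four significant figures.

F ≈ 7.957 kN

γ = 0.813 × 9.81 = 7.97553 kN/m³.
The plate is horizontal, so pressure is uniform at p = γ·h = 7.97553 × 2.52 = 20.0983 kN/m².
A = π(0.355)² = 0.395919 m².
F = p·A = 20.0983 × 0.395919 = 7.9573 kN.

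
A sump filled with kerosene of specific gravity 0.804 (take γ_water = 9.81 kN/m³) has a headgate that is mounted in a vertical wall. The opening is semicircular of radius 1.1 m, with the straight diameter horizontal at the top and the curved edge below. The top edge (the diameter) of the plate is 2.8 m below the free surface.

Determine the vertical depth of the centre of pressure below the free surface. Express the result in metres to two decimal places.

h_p = 3.29 m

γ = 0.804 × 9.81 = 7.88724 kN/m³.
The centroid of a semicircle lies 4r/(3π) = 0.466854 m from the diameter, here below the top edge, so the centroid depth is h_c = 2.8 + 0.466854 = 3.26685 m.
A = πr²/2 = π × 1.1²/2 = 1.90066 m².
Resultant F = γ·h_c·A = 7.88724 × 3.26685 × 1.90066 = 48.9732 kN.
I_c = (π/8 − 8/(9π))·r⁴ = 0.109757 × 1.1⁴ = 0.160695 m⁴.
Centre of pressure: y_p = y_c + I_c/(y_c·A) = 3.26685 + 0.160695/(3.26685 × 1.90066) = 3.26685 + 0.0258803 = 3.29273 m along the plane.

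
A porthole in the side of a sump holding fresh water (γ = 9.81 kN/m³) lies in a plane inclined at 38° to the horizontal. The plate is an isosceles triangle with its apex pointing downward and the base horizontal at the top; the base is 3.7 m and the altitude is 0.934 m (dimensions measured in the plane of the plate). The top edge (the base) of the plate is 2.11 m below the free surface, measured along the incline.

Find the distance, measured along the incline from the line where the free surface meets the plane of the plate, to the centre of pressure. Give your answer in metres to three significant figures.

γ = 9.81 kN/m³.
Let θ = 38° be the plate's angle to the horizontal; measure y along the incline from where the plane meets the free surface. Vertical depth h = y·sinθ with sinθ = 0.615661.
With the apex down, the centroid sits h/3 = 0.934/3 = 0.311333 m below the base (the top edge), so y_c = 2.11 + 0.311333 = 2.42133 m and h_c = 2.42133 × 0.615661 = 1.49072 m.
A = ½ × 3.7 × 0.934 = 1.7279 m².
Resultant F = γ·h_c·A = 9.81 × 1.49072 × 1.7279 = 25.2687 kN.
I_c = b·h³/36 = 3.7 × 0.934³/36 = 0.0837413 m⁴.
Centre of pressure: y_p = y_c + I_c/(y_c·A) = 2.42133 + 0.0837413/(2.42133 × 1.7279) = 2.42133 + 0.0200155 = 2.44135 m along the plane.

y_p = 2.44 m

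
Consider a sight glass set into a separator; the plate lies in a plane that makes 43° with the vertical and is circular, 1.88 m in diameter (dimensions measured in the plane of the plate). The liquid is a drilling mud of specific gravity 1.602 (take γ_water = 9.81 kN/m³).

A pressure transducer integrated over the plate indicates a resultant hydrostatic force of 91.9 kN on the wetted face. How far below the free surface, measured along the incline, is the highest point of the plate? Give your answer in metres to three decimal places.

y_top ≈ 1.940 m

γ = 1.602 × 9.81 = 15.71562 kN/m³.
A = π(0.94)² = 2.77591 m².
From F = γ·h_c·A, the centroid depth is h_c = 91.9/(15.71562 × 2.77591) = 2.10658 m.
The plate makes 43° with the vertical, i.e. θ = 90° − 43° = 47° to the horizontal. Measuring y along the incline from the free-surface line, vertical depth h = y·sinθ with sinθ = 0.731354.
Along the incline, y_c = h_c/sinθ = 2.10658/0.731354 = 2.88038 m.
The centroid is at the centre, 0.94 m below the top of the plate, so the highest point sits at y_top = 2.88038 − 0.94 = 1.94038 m along the incline.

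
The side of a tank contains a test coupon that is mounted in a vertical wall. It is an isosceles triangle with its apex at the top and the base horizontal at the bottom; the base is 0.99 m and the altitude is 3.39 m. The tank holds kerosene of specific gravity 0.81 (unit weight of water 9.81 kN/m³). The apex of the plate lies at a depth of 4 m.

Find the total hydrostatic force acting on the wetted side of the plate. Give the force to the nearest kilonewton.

γ = 0.81 × 9.81 = 7.9461 kN/m³.
With the apex up, the centroid sits 2h/3 = 2 × 3.39/3 = 2.26 m below the apex, so the centroid depth is h_c = 4 + 2.26 = 6.26 m.
A = ½ × 0.99 × 3.39 = 1.67805 m².
Resultant F = γ·h_c·A = 7.9461 × 6.26 × 1.67805 = 83.4705 kN.

F ≈ 83 kN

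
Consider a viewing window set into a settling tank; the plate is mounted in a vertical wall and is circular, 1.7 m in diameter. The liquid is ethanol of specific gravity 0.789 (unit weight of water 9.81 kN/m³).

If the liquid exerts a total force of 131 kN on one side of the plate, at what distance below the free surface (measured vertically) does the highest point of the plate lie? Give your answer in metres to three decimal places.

d_top ≈ 6.607 m

γ = 0.789 × 9.81 = 7.74009 kN/m³.
A = π(0.85)² = 2.2698 m².
From F = γ·h_c·A, the centroid depth is h_c = 131/(7.74009 × 2.2698) = 7.45655 m.
The centroid is at the centre, 0.85 m below the top of the plate, so the highest point sits at h_top = 7.45655 − 0.85 = 6.60655 m below the surface.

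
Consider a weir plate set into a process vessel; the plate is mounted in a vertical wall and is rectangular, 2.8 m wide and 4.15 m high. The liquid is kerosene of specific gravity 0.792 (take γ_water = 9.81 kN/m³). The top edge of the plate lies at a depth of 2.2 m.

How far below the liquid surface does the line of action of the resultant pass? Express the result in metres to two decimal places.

γ = 0.792 × 9.81 = 7.76952 kN/m³.
The centroid lies 4.15/2 = 2.075 m below the top edge, so the centroid depth is h_c = 2.2 + 2.075 = 4.275 m.
A = 2.8 × 4.15 = 11.62 m².
Resultant F = γ·h_c·A = 7.76952 × 4.275 × 11.62 = 385.955 kN.
I_c = b·h³/12 = 2.8 × 4.15³/12 = 16.6771 m⁴.
Centre of pressure: y_p = y_c + I_c/(y_c·A) = 4.275 + 16.6771/(4.275 × 11.62) = 4.275 + 0.335721 = 4.61072 m along the plane.

h_p = 4.61 m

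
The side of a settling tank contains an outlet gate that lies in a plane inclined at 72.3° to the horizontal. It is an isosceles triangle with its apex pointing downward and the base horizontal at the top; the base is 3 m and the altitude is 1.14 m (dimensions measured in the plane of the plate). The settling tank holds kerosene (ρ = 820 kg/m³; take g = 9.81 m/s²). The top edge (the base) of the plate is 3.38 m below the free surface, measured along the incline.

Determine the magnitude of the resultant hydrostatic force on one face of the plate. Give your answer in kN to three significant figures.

F ≈ 49.3 kN

γ = ρg = 820 × 9.81 / 1000 = 8.0442 kN/m³.
Let θ = 72.3° be the plate's angle to the horizontal; measure y along the incline from where the plane meets the free surface. Vertical depth h = y·sinθ with sinθ = 0.952661.
With the apex down, the centroid sits h/3 = 1.14/3 = 0.38 m below the base (the top edge), so y_c = 3.38 + 0.38 = 3.76 m and h_c = 3.76 × 0.952661 = 3.58201 m.
A = ½ × 3 × 1.14 = 1.71 m².
Resultant F = γ·h_c·A = 8.0442 × 3.58201 × 1.71 = 49.2726 kN.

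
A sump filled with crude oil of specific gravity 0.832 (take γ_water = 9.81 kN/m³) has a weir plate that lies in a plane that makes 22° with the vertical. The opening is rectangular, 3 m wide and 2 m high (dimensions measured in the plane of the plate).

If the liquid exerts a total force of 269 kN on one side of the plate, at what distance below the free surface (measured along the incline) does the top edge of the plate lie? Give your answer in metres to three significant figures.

γ = 0.832 × 9.81 = 8.16192 kN/m³.
A = 3 × 2 = 6 m².
From F = γ·h_c·A, the centroid depth is h_c = 269/(8.16192 × 6) = 5.49299 m.
The plate makes 22° with the vertical, i.e. θ = 90° − 22° = 68° to the horizontal. Measuring y along the incline from the free-surface line, vertical depth h = y·sinθ with sinθ = 0.927184.
Along the incline, y_c = h_c/sinθ = 5.49299/0.927184 = 5.92438 m.
The centroid lies 2/2 = 1 m below the top edge, so the top edge sits at y_top = 5.92438 − 1 = 4.92438 m along the incline.

y_top ≈ 4.92 m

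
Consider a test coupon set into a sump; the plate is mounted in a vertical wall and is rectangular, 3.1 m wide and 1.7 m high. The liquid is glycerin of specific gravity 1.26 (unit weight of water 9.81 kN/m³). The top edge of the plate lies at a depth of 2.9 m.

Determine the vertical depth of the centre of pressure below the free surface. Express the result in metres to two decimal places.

h_p = 3.81 m

γ = 1.26 × 9.81 = 12.3606 kN/m³.
The centroid lies 1.7/2 = 0.85 m below the top edge, so the centroid depth is h_c = 2.9 + 0.85 = 3.75 m.
A = 3.1 × 1.7 = 5.27 m².
Resultant F = γ·h_c·A = 12.3606 × 3.75 × 5.27 = 244.276 kN.
I_c = b·h³/12 = 3.1 × 1.7³/12 = 1.26919 m⁴.
Centre of pressure: y_p = y_c + I_c/(y_c·A) = 3.75 + 1.26919/(3.75 × 5.27) = 3.75 + 0.0642221 = 3.81422 m along the plane.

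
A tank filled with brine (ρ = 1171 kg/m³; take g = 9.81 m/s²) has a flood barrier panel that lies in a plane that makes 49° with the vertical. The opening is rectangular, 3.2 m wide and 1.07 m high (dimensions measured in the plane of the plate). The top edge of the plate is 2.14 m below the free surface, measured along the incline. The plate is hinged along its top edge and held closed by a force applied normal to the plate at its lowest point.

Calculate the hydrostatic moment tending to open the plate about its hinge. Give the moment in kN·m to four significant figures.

M ≈ 39.39 kN·m

γ = ρg = 1171 × 9.81 / 1000 = 11.48751 kN/m³.
The plate makes 49° with the vertical, i.e. θ = 90° − 49° = 41° to the horizontal. Measuring y along the incline from the free-surface line, vertical depth h = y·sinθ with sinθ = 0.656059.
The centroid lies 1.07/2 = 0.535 m below the top edge, so y_c = 2.14 + 0.535 = 2.675 m and h_c = 2.675 × 0.656059 = 1.75496 m.
A = 3.2 × 1.07 = 3.424 m².
Resultant F = γ·h_c·A = 11.48751 × 1.75496 × 3.424 = 69.0283 kN.
I_c = b·h³/12 = 3.2 × 1.07³/12 = 0.326678 m⁴.
Centre of pressure: y_p = y_c + I_c/(y_c·A) = 2.675 + 0.326678/(2.675 × 3.424) = 2.675 + 0.0356667 = 2.71067 m along the plane.
The resultant acts 0.535 + 0.0356667 = 0.570667 m (along the plate) below the hinge at the top edge, so the moment about the hinge is M = F × 0.570667 = 69.0283 × 0.570667 = 39.3922 kN·m.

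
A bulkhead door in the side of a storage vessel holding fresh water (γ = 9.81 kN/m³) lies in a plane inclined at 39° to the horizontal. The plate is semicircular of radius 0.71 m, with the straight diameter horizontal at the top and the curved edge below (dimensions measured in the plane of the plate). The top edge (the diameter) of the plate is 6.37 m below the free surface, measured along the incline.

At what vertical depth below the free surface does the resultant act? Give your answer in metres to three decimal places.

γ = 9.81 kN/m³.
Let θ = 39° be the plate's angle to the horizontal; measure y along the incline from where the plane meets the free surface. Vertical depth h = y·sinθ with sinθ = 0.629320.
The centroid of a semicircle lies 4r/(3π) = 0.301333 m from the diameter, here below the top edge, so y_c = 6.37 + 0.301333 = 6.67133 m and h_c = 6.67133 × 0.629320 = 4.1984 m.
A = πr²/2 = π × 0.71²/2 = 0.791838 m².
Resultant F = γ·h_c·A = 9.81 × 4.1984 × 0.791838 = 32.6129 kN.
I_c = (π/8 − 8/(9π))·r⁴ = 0.109757 × 0.71⁴ = 0.0278911 m⁴.
Centre of pressure: y_p = y_c + I_c/(y_c·A) = 6.67133 + 0.0278911/(6.67133 × 0.791838) = 6.67133 + 0.00527979 = 6.67661 m along the plane.
Vertically, h_p = y_p·sinθ = 6.67661 × 0.629320 = 4.20172 m.

h_p = 4.202 m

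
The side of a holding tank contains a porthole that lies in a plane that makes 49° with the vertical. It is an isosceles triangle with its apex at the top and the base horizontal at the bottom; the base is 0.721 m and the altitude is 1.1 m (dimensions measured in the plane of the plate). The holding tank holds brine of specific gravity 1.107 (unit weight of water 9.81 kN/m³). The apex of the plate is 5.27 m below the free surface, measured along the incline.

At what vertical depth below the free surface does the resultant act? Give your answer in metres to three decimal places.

h_p = 3.946 m

γ = 1.107 × 9.81 = 10.85967 kN/m³.
The plate makes 49° with the vertical, i.e. θ = 90° − 49° = 41° to the horizontal. Measuring y along the incline from the free-surface line, vertical depth h = y·sinθ with sinθ = 0.656059.
With the apex up, the centroid sits 2h/3 = 2 × 1.1/3 = 0.733333 m below the apex, so y_c = 5.27 + 0.733333 = 6.00333 m and h_c = 6.00333 × 0.656059 = 3.93854 m.
A = ½ × 0.721 × 1.1 = 0.39655 m².
Resultant F = γ·h_c·A = 10.85967 × 3.93854 × 0.39655 = 16.9609 kN.
I_c = b·h³/36 = 0.721 × 1.1³/36 = 0.026657 m⁴.
Centre of pressure: y_p = y_c + I_c/(y_c·A) = 6.00333 + 0.026657/(6.00333 × 0.39655) = 6.00333 + 0.0111975 = 6.01453 m along the plane.
Vertically, h_p = y_p·sinθ = 6.01453 × 0.656059 = 3.94589 m.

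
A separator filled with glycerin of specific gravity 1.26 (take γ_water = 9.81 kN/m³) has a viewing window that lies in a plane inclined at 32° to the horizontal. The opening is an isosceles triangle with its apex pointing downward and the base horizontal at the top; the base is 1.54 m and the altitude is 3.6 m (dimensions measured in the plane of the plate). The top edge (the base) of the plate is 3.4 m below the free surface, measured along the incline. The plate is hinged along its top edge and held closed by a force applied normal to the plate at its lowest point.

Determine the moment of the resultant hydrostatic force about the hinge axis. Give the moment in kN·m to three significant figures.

γ = 1.26 × 9.81 = 12.3606 kN/m³.
Let θ = 32° be the plate's angle to the horizontal; measure y along the incline from where the plane meets the free surface. Vertical depth h = y·sinθ with sinθ = 0.529919.
With the apex down, the centroid sits h/3 = 3.6/3 = 1.2 m below the base (the top edge), so y_c = 3.4 + 1.2 = 4.6 m and h_c = 4.6 × 0.529919 = 2.43763 m.
A = ½ × 1.54 × 3.6 = 2.772 m².
Resultant F = γ·h_c·A = 12.3606 × 2.43763 × 2.772 = 83.5219 kN.
I_c = b·h³/36 = 1.54 × 3.6³/36 = 1.99584 m⁴.
Centre of pressure: y_p = y_c + I_c/(y_c·A) = 4.6 + 1.99584/(4.6 × 2.772) = 4.6 + 0.156522 = 4.75652 m along the plane.
The resultant acts 1.2 + 0.156522 = 1.35652 m (along the plate) below the hinge at the top edge, so the moment about the hinge is M = F × 1.35652 = 83.5219 × 1.35652 = 113.299 kN·m.

M ≈ 113 kN·m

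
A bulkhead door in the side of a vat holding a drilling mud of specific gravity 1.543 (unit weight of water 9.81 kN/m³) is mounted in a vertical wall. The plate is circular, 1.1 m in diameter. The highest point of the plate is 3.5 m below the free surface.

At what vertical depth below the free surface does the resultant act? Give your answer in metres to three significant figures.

γ = 1.543 × 9.81 = 15.13683 kN/m³.
The centroid is at the centre, 0.55 m below the top of the plate, so the centroid depth is h_c = 3.5 + 0.55 = 4.05 m.
A = π(0.55)² = 0.950332 m².
Resultant F = γ·h_c·A = 15.13683 × 4.05 × 0.950332 = 58.2593 kN.
I_c = πr⁴/4 = π × 0.55⁴/4 = 0.0718688 m⁴.
Centre of pressure: y_p = y_c + I_c/(y_c·A) = 4.05 + 0.0718688/(4.05 × 0.950332) = 4.05 + 0.0186728 = 4.06867 m along the plane.

h_p = 4.07 m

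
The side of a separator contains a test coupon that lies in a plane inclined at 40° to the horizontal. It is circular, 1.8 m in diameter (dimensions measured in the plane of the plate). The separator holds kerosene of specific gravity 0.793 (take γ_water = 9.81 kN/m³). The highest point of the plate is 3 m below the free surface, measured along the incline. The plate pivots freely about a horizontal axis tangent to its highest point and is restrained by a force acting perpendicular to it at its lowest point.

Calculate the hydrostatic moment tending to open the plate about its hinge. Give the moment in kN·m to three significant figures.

γ = 0.793 × 9.81 = 7.77933 kN/m³.
Let θ = 40° be the plate's angle to the horizontal; measure y along the incline from where the plane meets the free surface. Vertical depth h = y·sinθ with sinθ = 0.642788.
The centroid is at the centre, 0.9 m below the top of the plate, so y_c = 3 + 0.9 = 3.9 m and h_c = 3.9 × 0.642788 = 2.50687 m.
A = π(0.9)² = 2.54469 m².
Resultant F = γ·h_c·A = 7.77933 × 2.50687 × 2.54469 = 49.626 kN.
I_c = πr⁴/4 = π × 0.9⁴/4 = 0.5153 m⁴.
Centre of pressure: y_p = y_c + I_c/(y_c·A) = 3.9 + 0.5153/(3.9 × 2.54469) = 3.9 + 0.0519231 = 3.95192 m along the plane.
The resultant acts 0.9 + 0.0519231 = 0.951923 m (along the plate) below the hinge at the top edge, so the moment about the hinge is M = F × 0.951923 = 49.626 × 0.951923 = 47.2401 kN·m.

M ≈ 47.2 kN·m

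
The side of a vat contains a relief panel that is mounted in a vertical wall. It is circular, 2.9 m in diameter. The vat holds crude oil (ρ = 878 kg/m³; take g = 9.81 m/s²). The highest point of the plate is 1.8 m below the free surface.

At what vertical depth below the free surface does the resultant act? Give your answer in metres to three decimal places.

h_p = 3.412 m

γ = ρg = 878 × 9.81 / 1000 = 8.61318 kN/m³.
The centroid is at the centre, 1.45 m below the top of the plate, so the centroid depth is h_c = 1.8 + 1.45 = 3.25 m.
A = π(1.45)² = 6.6052 m².
Resultant F = γ·h_c·A = 8.61318 × 3.25 × 6.6052 = 184.898 kN.
I_c = πr⁴/4 = π × 1.45⁴/4 = 3.47186 m⁴.
Centre of pressure: y_p = y_c + I_c/(y_c·A) = 3.25 + 3.47186/(3.25 × 6.6052) = 3.25 + 0.161731 = 3.41173 m along the plane.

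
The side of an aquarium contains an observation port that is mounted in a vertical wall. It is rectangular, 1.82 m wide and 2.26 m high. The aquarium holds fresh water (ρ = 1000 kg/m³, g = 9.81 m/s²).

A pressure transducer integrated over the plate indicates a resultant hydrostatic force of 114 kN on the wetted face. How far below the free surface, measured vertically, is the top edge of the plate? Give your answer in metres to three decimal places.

γ = ρg = 1000 × 9.81 = 9810 N/m³ = 9.81 kN/m³.
A = 1.82 × 2.26 = 4.1132 m².
From F = γ·h_c·A, the centroid depth is h_c = 114/(9.81 × 4.1132) = 2.82524 m.
The centroid lies 2.26/2 = 1.13 m below the top edge, so the top edge sits at h_top = 2.82524 − 1.13 = 1.69524 m below the surface.

d_top ≈ 1.695 m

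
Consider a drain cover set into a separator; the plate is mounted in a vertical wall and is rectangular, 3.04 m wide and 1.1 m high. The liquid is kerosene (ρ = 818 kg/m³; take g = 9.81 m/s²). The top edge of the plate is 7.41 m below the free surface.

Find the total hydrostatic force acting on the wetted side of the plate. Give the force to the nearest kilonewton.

F ≈ 214 kN

γ = ρg = 818 × 9.81 / 1000 = 8.02458 kN/m³.
The centroid lies 1.1/2 = 0.55 m below the top edge, so the centroid depth is h_c = 7.41 + 0.55 = 7.96 m.
A = 3.04 × 1.1 = 3.344 m².
Resultant F = γ·h_c·A = 8.02458 × 7.96 × 3.344 = 213.6 kN.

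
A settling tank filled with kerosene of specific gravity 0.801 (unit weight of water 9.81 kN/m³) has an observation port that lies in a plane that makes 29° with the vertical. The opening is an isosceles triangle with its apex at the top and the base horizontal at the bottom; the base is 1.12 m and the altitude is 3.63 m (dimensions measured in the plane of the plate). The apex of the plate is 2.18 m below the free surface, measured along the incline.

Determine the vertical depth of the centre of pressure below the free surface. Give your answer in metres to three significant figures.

h_p = 4.16 m

γ = 0.801 × 9.81 = 7.85781 kN/m³.
The plate makes 29° with the vertical, i.e. θ = 90° − 29° = 61° to the horizontal. Measuring y along the incline from the free-surface line, vertical depth h = y·sinθ with sinθ = 0.874620.
With the apex up, the centroid sits 2h/3 = 2 × 3.63/3 = 2.42 m below the apex, so y_c = 2.18 + 2.42 = 4.6 m and h_c = 4.6 × 0.874620 = 4.02325 m.
A = ½ × 1.12 × 3.63 = 2.0328 m².
Resultant F = γ·h_c·A = 7.85781 × 4.02325 × 2.0328 = 64.2648 kN.
I_c = b·h³/36 = 1.12 × 3.63³/36 = 1.48811 m⁴.
Centre of pressure: y_p = y_c + I_c/(y_c·A) = 4.6 + 1.48811/(4.6 × 2.0328) = 4.6 + 0.159141 = 4.75914 m along the plane.
Vertically, h_p = y_p·sinθ = 4.75914 × 0.874620 = 4.16244 m.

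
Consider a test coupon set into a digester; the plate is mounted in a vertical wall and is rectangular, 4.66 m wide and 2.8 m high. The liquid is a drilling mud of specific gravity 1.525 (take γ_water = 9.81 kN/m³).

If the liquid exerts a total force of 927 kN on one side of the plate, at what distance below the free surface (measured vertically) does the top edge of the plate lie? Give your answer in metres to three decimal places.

γ = 1.525 × 9.81 = 14.96025 kN/m³.
A = 4.66 × 2.8 = 13.048 m².
From F = γ·h_c·A, the centroid depth is h_c = 927/(14.96025 × 13.048) = 4.74894 m.
The centroid lies 2.8/2 = 1.4 m below the top edge, so the top edge sits at h_top = 4.74894 − 1.4 = 3.34894 m below the surface.

d_top ≈ 3.349 m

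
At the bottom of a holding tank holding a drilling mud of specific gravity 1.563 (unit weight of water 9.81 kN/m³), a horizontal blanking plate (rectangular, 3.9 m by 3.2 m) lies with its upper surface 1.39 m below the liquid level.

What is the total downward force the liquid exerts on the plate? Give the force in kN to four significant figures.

F ≈ 266.0 kN

γ = 1.563 × 9.81 = 15.33303 kN/m³.
The plate is horizontal, so pressure is uniform at p = γ·h = 15.33303 × 1.39 = 21.3129 kN/m².
A = 3.9 × 3.2 = 12.48 m².
F = p·A = 21.3129 × 12.48 = 265.985 kN.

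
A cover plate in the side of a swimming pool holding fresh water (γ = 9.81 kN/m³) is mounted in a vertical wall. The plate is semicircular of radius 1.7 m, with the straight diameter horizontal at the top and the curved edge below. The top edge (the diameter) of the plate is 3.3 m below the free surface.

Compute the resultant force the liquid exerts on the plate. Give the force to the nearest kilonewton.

γ = 9.81 kN/m³.
The centroid of a semicircle lies 4r/(3π) = 0.721502 m from the diameter, here below the top edge, so the centroid depth is h_c = 3.3 + 0.721502 = 4.0215 m.
A = πr²/2 = π × 1.7²/2 = 4.5396 m².
Resultant F = γ·h_c·A = 9.81 × 4.0215 × 4.5396 = 179.091 kN.

F ≈ 179 kN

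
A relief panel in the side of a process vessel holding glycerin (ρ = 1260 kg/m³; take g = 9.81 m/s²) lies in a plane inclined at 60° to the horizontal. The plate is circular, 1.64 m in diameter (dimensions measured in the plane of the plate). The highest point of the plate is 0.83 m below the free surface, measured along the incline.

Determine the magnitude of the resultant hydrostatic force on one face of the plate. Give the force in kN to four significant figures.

F ≈ 37.31 kN

γ = ρg = 1260 × 9.81 / 1000 = 12.3606 kN/m³.
Let θ = 60° be the plate's angle to the horizontal; measure y along the incline from where the plane meets the free surface. Vertical depth h = y·sinθ with sinθ = 0.866025.
The centroid is at the centre, 0.82 m below the top of the plate, so y_c = 0.83 + 0.82 = 1.65 m and h_c = 1.65 × 0.866025 = 1.42894 m.
A = π(0.82)² = 2.11241 m².
Resultant F = γ·h_c·A = 12.3606 × 1.42894 × 2.11241 = 37.3106 kN.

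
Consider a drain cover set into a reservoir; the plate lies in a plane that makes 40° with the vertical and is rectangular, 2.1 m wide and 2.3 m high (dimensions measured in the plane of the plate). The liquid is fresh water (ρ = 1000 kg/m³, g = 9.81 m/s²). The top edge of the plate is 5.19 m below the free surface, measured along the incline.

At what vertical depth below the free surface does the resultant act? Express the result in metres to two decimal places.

h_p = 4.91 m

γ = ρg = 1000 × 9.81 = 9810 N/m³ = 9.81 kN/m³.
The plate makes 40° with the vertical, i.e. θ = 90° − 40° = 50° to the horizontal. Measuring y along the incline from the free-surface line, vertical depth h = y·sinθ with sinθ = 0.766044.
The centroid lies 2.3/2 = 1.15 m below the top edge, so y_c = 5.19 + 1.15 = 6.34 m and h_c = 6.34 × 0.766044 = 4.85672 m.
A = 2.1 × 2.3 = 4.83 m².
Resultant F = γ·h_c·A = 9.81 × 4.85672 × 4.83 = 230.123 kN.
I_c = b·h³/12 = 2.1 × 2.3³/12 = 2.12922 m⁴.
Centre of pressure: y_p = y_c + I_c/(y_c·A) = 6.34 + 2.12922/(6.34 × 4.83) = 6.34 + 0.0695319 = 6.40953 m along the plane.
Vertically, h_p = y_p·sinθ = 6.40953 × 0.766044 = 4.90998 m.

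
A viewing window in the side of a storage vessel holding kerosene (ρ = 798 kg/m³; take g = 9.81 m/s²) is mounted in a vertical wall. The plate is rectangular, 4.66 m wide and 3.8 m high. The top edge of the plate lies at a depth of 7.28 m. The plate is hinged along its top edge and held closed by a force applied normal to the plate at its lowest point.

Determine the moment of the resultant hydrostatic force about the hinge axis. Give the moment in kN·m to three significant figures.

M ≈ 2580 kN·m

γ = ρg = 798 × 9.81 / 1000 = 7.82838 kN/m³.
The centroid lies 3.8/2 = 1.9 m below the top edge, so the centroid depth is h_c = 7.28 + 1.9 = 9.18 m.
A = 4.66 × 3.8 = 17.708 m².
Resultant F = γ·h_c·A = 7.82838 × 9.18 × 17.708 = 1272.58 kN.
I_c = b·h³/12 = 4.66 × 3.8³/12 = 21.3086 m⁴.
Centre of pressure: y_p = y_c + I_c/(y_c·A) = 9.18 + 21.3086/(9.18 × 17.708) = 9.18 + 0.131082 = 9.31108 m along the plane.
The resultant acts 1.9 + 0.131082 = 2.03108 m (along the plate) below the hinge at the top edge, so the moment about the hinge is M = F × 2.03108 = 1272.58 × 2.03108 = 2584.71 kN·m.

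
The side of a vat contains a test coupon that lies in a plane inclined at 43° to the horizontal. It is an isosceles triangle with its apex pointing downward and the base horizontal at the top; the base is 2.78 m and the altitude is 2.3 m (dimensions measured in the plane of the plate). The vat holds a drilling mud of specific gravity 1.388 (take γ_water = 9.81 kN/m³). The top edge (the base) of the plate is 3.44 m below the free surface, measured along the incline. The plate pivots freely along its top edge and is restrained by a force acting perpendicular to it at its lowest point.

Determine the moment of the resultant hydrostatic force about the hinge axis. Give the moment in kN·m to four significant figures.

γ = 1.388 × 9.81 = 13.61628 kN/m³.
Let θ = 43° be the plate's angle to the horizontal; measure y along the incline from where the plane meets the free surface. Vertical depth h = y·sinθ with sinθ = 0.681998.
With the apex down, the centroid sits h/3 = 2.3/3 = 0.766667 m below the base (the top edge), so y_c = 3.44 + 0.766667 = 4.20667 m and h_c = 4.20667 × 0.681998 = 2.86894 m.
A = ½ × 2.78 × 2.3 = 3.197 m².
Resultant F = γ·h_c·A = 13.61628 × 2.86894 × 3.197 = 124.889 kN.
I_c = b·h³/36 = 2.78 × 2.3³/36 = 0.939563 m⁴.
Centre of pressure: y_p = y_c + I_c/(y_c·A) = 4.20667 + 0.939563/(4.20667 × 3.197) = 4.20667 + 0.0698626 = 4.27653 m along the plane.
The resultant acts 0.766667 + 0.0698626 = 0.83653 m (along the plate) below the hinge at the top edge, so the moment about the hinge is M = F × 0.83653 = 124.889 × 0.83653 = 104.473 kN·m.

M ≈ 104.5 kN·m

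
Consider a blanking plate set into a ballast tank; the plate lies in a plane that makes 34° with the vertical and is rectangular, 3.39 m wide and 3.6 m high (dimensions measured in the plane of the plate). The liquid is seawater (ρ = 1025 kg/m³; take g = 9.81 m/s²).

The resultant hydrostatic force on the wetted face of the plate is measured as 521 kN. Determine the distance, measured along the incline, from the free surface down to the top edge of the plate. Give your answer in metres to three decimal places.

y_top ≈ 3.321 m

γ = ρg = 1025 × 9.81 / 1000 = 10.05525 kN/m³.
A = 3.39 × 3.6 = 12.204 m².
From F = γ·h_c·A, the centroid depth is h_c = 521/(10.05525 × 12.204) = 4.24563 m.
The plate makes 34° with the vertical, i.e. θ = 90° − 34° = 56° to the horizontal. Measuring y along the incline from the free-surface line, vertical depth h = y·sinθ with sinθ = 0.829038.
Along the incline, y_c = h_c/sinθ = 4.24563/0.829038 = 5.12115 m.
The centroid lies 3.6/2 = 1.8 m below the top edge, so the top edge sits at y_top = 5.12115 − 1.8 = 3.32115 m along the incline.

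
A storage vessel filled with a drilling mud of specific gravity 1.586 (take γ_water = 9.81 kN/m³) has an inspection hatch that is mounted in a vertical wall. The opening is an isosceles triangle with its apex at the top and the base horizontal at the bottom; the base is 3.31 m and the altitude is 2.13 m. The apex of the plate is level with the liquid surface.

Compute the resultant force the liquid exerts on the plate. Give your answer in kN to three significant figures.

F ≈ 77.9 kN

γ = 1.586 × 9.81 = 15.55866 kN/m³.
With the apex up, the centroid sits 2h/3 = 2 × 2.13/3 = 1.42 m below the apex, so the centroid depth is h_c = 1.42 m.
A = ½ × 3.31 × 2.13 = 3.52515 m².
Resultant F = γ·h_c·A = 15.55866 × 1.42 × 3.52515 = 77.8822 kN.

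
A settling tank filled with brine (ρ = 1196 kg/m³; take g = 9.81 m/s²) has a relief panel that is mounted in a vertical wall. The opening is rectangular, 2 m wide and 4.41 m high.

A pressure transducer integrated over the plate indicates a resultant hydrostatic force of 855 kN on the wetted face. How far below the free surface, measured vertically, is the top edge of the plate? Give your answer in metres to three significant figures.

γ = ρg = 1196 × 9.81 / 1000 = 11.73276 kN/m³.
A = 2 × 4.41 = 8.82 m².
From F = γ·h_c·A, the centroid depth is h_c = 855/(11.73276 × 8.82) = 8.26223 m.
The centroid lies 4.41/2 = 2.205 m below the top edge, so the top edge sits at h_top = 8.26223 − 2.205 = 6.05723 m below the surface.

d_top ≈ 6.06 m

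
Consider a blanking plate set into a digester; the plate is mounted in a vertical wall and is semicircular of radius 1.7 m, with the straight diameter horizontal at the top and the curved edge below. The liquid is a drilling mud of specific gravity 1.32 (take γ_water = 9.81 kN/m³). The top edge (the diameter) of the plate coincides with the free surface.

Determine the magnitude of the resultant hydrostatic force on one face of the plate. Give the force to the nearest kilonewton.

γ = 1.32 × 9.81 = 12.9492 kN/m³.
The centroid of a semicircle lies 4r/(3π) = 0.721502 m from the diameter, here below the top edge, so the centroid depth is h_c = 0.721502 m.
A = πr²/2 = π × 1.7²/2 = 4.5396 m².
Resultant F = γ·h_c·A = 12.9492 × 0.721502 × 4.5396 = 42.4129 kN.

F ≈ 42 kN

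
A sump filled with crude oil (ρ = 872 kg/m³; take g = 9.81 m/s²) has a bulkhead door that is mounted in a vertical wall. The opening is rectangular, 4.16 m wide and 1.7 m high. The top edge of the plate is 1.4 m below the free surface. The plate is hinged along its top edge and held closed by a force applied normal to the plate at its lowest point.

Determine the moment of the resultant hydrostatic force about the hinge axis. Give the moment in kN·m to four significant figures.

M ≈ 130.3 kN·m

γ = ρg = 872 × 9.81 / 1000 = 8.55432 kN/m³.
The centroid lies 1.7/2 = 0.85 m below the top edge, so the centroid depth is h_c = 1.4 + 0.85 = 2.25 m.
A = 4.16 × 1.7 = 7.072 m².
Resultant F = γ·h_c·A = 8.55432 × 2.25 × 7.072 = 136.116 kN.
I_c = b·h³/12 = 4.16 × 1.7³/12 = 1.70317 m⁴.
Centre of pressure: y_p = y_c + I_c/(y_c·A) = 2.25 + 1.70317/(2.25 × 7.072) = 2.25 + 0.107037 = 2.35704 m along the plane.
The resultant acts 0.85 + 0.107037 = 0.957037 m (along the plate) below the hinge at the top edge, so the moment about the hinge is M = F × 0.957037 = 136.116 × 0.957037 = 130.268 kN·m.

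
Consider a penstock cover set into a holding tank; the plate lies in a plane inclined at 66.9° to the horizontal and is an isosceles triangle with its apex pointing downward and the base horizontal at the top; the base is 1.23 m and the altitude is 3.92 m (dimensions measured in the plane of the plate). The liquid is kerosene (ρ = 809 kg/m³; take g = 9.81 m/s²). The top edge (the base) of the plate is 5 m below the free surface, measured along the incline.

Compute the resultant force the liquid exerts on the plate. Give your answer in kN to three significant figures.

F ≈ 111 kN

γ = ρg = 809 × 9.81 / 1000 = 7.93629 kN/m³.
Let θ = 66.9° be the plate's angle to the horizontal; measure y along the incline from where the plane meets the free surface. Vertical depth h = y·sinθ with sinθ = 0.919821.
With the apex down, the centroid sits h/3 = 3.92/3 = 1.30667 m below the base (the top edge), so y_c = 5 + 1.30667 = 6.30667 m and h_c = 6.30667 × 0.919821 = 5.80101 m.
A = ½ × 1.23 × 3.92 = 2.4108 m².
Resultant F = γ·h_c·A = 7.93629 × 5.80101 × 2.4108 = 110.99 kN.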